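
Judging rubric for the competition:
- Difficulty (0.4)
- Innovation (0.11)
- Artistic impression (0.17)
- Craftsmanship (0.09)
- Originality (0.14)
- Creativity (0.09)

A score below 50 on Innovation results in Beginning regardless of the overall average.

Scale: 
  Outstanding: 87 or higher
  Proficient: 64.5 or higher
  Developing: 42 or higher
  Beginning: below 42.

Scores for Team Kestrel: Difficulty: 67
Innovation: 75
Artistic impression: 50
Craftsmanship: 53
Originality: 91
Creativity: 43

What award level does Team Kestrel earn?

Innovation score 75 ≥ 50: minimum met.
Weighted total:
  Difficulty 67 × 0.4 = 26.8
  Innovation 75 × 0.11 = 8.25
  Artistic impression 50 × 0.17 = 8.5
  Craftsmanship 53 × 0.09 = 4.77
  Originality 91 × 0.14 = 12.74
  Creativity 43 × 0.09 = 3.87
Sum = 64.93
64.93 is ≥ 64.5 and < 87 → Proficient

Proficient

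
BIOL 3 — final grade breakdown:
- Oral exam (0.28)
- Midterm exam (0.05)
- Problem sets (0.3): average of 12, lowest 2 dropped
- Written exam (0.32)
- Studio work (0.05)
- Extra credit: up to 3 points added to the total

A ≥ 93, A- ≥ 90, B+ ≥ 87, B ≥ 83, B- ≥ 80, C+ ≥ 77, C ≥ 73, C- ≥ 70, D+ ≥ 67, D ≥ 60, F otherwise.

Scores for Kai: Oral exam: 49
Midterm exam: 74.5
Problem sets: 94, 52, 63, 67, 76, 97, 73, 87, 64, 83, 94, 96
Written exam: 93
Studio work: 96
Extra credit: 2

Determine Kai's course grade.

Problem sets: drop 52, 63 → average of remaining 10 = 831/10 = 83.1
Weighted total:
  Oral exam 49 × 0.28 = 13.72
  Midterm exam 74.5 × 0.05 = 3.725
  Problem sets 83.1 × 0.3 = 24.93
  Written exam 93 × 0.32 = 29.76
  Studio work 96 × 0.05 = 4.8
Sum = 76.935
Extra credit: 76.935 + 2 = 78.935
78.935 is ≥ 77 and < 80 → C+

C+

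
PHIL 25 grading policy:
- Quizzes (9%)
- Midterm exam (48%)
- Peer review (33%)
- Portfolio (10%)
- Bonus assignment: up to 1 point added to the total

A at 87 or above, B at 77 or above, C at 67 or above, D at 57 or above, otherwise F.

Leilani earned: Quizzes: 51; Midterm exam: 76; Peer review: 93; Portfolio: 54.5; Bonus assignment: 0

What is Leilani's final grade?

B

Weighted total:
  Quizzes 51 × 0.09 = 4.59
  Midterm exam 76 × 0.48 = 36.48
  Peer review 93 × 0.33 = 30.69
  Portfolio 54.5 × 0.1 = 5.45
Sum = 77.21
Bonus assignment: 77.21 + 0 = 77.21
77.21 is ≥ 77 and < 87 → B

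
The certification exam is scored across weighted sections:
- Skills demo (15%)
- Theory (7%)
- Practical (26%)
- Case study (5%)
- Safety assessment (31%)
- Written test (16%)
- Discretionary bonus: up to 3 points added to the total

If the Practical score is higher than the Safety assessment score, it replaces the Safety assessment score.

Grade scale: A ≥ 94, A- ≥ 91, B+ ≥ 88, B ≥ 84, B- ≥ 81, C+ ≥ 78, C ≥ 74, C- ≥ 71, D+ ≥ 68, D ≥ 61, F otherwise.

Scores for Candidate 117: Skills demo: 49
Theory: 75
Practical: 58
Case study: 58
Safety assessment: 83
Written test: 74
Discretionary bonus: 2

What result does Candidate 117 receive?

Practical (58) ≤ Safety assessment (83), so Safety assessment stays at 83.
Weighted total:
  Skills demo 49 × 0.15 = 7.35
  Theory 75 × 0.07 = 5.25
  Practical 58 × 0.26 = 15.08
  Case study 58 × 0.05 = 2.9
  Safety assessment 83 × 0.31 = 25.73
  Written test 74 × 0.16 = 11.84
Sum = 68.15
Discretionary bonus: 68.15 + 2 = 70.15
70.15 is ≥ 68 and < 71 → D+

D+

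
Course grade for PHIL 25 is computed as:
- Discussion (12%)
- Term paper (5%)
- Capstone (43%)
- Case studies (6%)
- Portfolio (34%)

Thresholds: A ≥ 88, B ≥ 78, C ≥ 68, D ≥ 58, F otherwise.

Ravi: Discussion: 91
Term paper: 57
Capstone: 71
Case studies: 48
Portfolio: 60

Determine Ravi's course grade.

D

Weighted total:
  Discussion 91 × 0.12 = 10.92
  Term paper 57 × 0.05 = 2.85
  Capstone 71 × 0.43 = 30.53
  Case studies 48 × 0.06 = 2.88
  Portfolio 60 × 0.34 = 20.4
Sum = 67.58
67.58 is ≥ 58 and < 68 → D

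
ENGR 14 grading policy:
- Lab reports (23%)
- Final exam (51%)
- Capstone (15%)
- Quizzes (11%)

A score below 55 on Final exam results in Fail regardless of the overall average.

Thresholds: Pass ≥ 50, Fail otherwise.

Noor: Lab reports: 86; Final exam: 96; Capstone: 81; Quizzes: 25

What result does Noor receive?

Pass

Final exam score 96 ≥ 55: minimum met.
Weighted total:
  Lab reports 86 × 0.23 = 19.78
  Final exam 96 × 0.51 = 48.96
  Capstone 81 × 0.15 = 12.15
  Quizzes 25 × 0.11 = 2.75
Sum = 83.64
83.64 ≥ 50 → Pass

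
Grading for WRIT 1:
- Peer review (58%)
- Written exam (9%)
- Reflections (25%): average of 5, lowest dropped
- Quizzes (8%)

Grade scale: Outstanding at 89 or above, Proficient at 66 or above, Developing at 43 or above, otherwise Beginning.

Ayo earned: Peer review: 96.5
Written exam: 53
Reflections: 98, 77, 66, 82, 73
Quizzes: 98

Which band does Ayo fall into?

Outstanding

Reflections: drop 66 → average of remaining 4 = 330/4 = 82.5
Weighted total:
  Peer review 96.5 × 0.58 = 55.97
  Written exam 53 × 0.09 = 4.77
  Reflections 82.5 × 0.25 = 20.625
  Quizzes 98 × 0.08 = 7.84
Sum = 89.205
89.205 ≥ 89 → Outstanding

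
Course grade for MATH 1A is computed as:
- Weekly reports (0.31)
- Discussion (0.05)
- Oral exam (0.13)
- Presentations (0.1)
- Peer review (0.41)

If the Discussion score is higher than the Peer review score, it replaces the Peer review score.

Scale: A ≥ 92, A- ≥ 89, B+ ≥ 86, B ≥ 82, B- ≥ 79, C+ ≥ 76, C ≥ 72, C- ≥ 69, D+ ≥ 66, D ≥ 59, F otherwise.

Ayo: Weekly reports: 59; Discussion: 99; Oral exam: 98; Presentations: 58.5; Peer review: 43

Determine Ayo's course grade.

B

Discussion (99) > Peer review (43), so Peer review counts as 99.
Weighted total:
  Weekly reports 59 × 0.31 = 18.29
  Discussion 99 × 0.05 = 4.95
  Oral exam 98 × 0.13 = 12.74
  Presentations 58.5 × 0.1 = 5.85
  Peer review 99 × 0.41 = 40.59
Sum = 82.42
82.42 is ≥ 82 and < 86 → B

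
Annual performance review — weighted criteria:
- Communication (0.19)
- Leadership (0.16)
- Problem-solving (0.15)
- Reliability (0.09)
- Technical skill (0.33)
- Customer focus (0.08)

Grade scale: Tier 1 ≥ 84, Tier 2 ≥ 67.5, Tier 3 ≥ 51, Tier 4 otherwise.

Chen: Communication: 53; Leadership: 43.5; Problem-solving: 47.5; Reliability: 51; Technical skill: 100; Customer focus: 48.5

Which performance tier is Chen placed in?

Tier 3

Weighted total:
  Communication 53 × 0.19 = 10.07
  Leadership 43.5 × 0.16 = 6.96
  Problem-solving 47.5 × 0.15 = 7.125
  Reliability 51 × 0.09 = 4.59
  Technical skill 100 × 0.33 = 33
  Customer focus 48.5 × 0.08 = 3.88
Sum = 65.625
65.625 is ≥ 51 and < 67.5 → Tier 3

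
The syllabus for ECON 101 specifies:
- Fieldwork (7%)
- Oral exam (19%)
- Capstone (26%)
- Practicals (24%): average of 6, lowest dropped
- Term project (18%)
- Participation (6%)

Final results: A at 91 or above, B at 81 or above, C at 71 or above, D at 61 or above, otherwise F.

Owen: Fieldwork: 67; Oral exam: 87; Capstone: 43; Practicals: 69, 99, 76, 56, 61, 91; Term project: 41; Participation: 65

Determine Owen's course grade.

Practicals: drop 56 → average of remaining 5 = 396/5 = 79.2
Weighted total:
  Fieldwork 67 × 0.07 = 4.69
  Oral exam 87 × 0.19 = 16.53
  Capstone 43 × 0.26 = 11.18
  Practicals 79.2 × 0.24 = 19.008
  Term project 41 × 0.18 = 7.38
  Participation 65 × 0.06 = 3.9
Sum = 62.688
62.688 is ≥ 61 and < 71 → D

D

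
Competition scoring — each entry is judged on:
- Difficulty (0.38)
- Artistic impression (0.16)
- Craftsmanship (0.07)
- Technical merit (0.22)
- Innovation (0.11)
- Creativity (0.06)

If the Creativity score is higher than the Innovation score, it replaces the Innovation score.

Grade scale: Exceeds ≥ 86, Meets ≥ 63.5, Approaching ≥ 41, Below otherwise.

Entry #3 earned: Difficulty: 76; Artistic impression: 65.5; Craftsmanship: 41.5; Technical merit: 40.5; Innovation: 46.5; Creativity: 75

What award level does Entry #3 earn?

Meets

Creativity (75) > Innovation (46.5), so Innovation counts as 75.
Weighted total:
  Difficulty 76 × 0.38 = 28.88
  Artistic impression 65.5 × 0.16 = 10.48
  Craftsmanship 41.5 × 0.07 = 2.905
  Technical merit 40.5 × 0.22 = 8.91
  Innovation 75 × 0.11 = 8.25
  Creativity 75 × 0.06 = 4.5
Sum = 63.925
63.925 is ≥ 63.5 and < 86 → Meets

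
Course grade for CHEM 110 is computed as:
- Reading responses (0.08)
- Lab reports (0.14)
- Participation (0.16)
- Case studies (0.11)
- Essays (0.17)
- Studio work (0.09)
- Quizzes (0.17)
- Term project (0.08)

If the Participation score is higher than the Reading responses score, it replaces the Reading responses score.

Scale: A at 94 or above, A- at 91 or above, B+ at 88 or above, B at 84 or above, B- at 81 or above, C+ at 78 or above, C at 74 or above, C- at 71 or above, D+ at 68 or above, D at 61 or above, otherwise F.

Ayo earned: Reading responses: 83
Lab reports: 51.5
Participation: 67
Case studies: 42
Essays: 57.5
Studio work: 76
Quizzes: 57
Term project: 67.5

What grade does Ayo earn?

F

Participation (67) ≤ Reading responses (83), so Reading responses stays at 83.
Weighted total:
  Reading responses 83 × 0.08 = 6.64
  Lab reports 51.5 × 0.14 = 7.21
  Participation 67 × 0.16 = 10.72
  Case studies 42 × 0.11 = 4.62
  Essays 57.5 × 0.17 = 9.775
  Studio work 76 × 0.09 = 6.84
  Quizzes 57 × 0.17 = 9.69
  Term project 67.5 × 0.08 = 5.4
Sum = 60.895
60.895 < 61 → F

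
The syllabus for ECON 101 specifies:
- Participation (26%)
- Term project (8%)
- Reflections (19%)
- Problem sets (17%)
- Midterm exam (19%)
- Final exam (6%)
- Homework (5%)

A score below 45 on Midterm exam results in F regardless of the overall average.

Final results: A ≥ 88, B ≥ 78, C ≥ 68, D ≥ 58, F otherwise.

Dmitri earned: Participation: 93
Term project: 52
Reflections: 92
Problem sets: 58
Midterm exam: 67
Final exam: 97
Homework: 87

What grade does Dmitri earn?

Midterm exam score 67 ≥ 45: minimum met.
Weighted total:
  Participation 93 × 0.26 = 24.18
  Term project 52 × 0.08 = 4.16
  Reflections 92 × 0.19 = 17.48
  Problem sets 58 × 0.17 = 9.86
  Midterm exam 67 × 0.19 = 12.73
  Final exam 97 × 0.06 = 5.82
  Homework 87 × 0.05 = 4.35
Sum = 78.58
78.58 is ≥ 78 and < 88 → B

B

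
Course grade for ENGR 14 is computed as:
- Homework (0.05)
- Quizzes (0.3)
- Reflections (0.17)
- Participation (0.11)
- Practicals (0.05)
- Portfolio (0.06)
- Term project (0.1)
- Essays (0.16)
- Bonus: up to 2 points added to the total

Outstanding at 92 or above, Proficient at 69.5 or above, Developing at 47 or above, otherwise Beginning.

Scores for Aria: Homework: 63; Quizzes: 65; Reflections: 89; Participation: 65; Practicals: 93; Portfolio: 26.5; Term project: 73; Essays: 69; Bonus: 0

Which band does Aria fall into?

Weighted total:
  Homework 63 × 0.05 = 3.15
  Quizzes 65 × 0.3 = 19.5
  Reflections 89 × 0.17 = 15.13
  Participation 65 × 0.11 = 7.15
  Practicals 93 × 0.05 = 4.65
  Portfolio 26.5 × 0.06 = 1.59
  Term project 73 × 0.1 = 7.3
  Essays 69 × 0.16 = 11.04
Sum = 69.51
Bonus: 69.51 + 0 = 69.51
69.51 is ≥ 69.5 and < 92 → Proficient

Proficient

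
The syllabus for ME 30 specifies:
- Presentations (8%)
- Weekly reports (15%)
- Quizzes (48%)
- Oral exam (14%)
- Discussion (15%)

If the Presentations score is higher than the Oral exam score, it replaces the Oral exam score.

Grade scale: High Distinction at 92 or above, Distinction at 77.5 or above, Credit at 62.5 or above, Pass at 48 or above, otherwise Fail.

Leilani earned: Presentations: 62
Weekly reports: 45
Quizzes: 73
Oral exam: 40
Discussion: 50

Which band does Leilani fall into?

Presentations (62) > Oral exam (40), so Oral exam counts as 62.
Weighted total:
  Presentations 62 × 0.08 = 4.96
  Weekly reports 45 × 0.15 = 6.75
  Quizzes 73 × 0.48 = 35.04
  Oral exam 62 × 0.14 = 8.68
  Discussion 50 × 0.15 = 7.5
Sum = 62.93
62.93 is ≥ 62.5 and < 77.5 → Credit

Credit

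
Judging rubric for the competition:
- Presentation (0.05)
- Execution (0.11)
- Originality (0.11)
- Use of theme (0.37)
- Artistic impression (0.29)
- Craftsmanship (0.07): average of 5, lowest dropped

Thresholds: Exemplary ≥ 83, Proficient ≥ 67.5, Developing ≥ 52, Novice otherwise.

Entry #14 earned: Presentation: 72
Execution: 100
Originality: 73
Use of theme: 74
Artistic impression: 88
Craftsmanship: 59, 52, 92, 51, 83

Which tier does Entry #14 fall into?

Craftsmanship: drop 51 → average of remaining 4 = 286/4 = 71.5
Weighted total:
  Presentation 72 × 0.05 = 3.6
  Execution 100 × 0.11 = 11
  Originality 73 × 0.11 = 8.03
  Use of theme 74 × 0.37 = 27.38
  Artistic impression 88 × 0.29 = 25.52
  Craftsmanship 71.5 × 0.07 = 5.005
Sum = 80.535
80.535 is ≥ 67.5 and < 83 → Proficient

Proficient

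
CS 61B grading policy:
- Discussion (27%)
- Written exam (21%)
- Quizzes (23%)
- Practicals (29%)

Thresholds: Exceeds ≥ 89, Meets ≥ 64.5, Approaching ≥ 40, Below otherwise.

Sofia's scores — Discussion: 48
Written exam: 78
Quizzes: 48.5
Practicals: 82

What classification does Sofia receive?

Weighted total:
  Discussion 48 × 0.27 = 12.96
  Written exam 78 × 0.21 = 16.38
  Quizzes 48.5 × 0.23 = 11.155
  Practicals 82 × 0.29 = 23.78
Sum = 64.275
64.275 is ≥ 40 and < 64.5 → Approaching

Approaching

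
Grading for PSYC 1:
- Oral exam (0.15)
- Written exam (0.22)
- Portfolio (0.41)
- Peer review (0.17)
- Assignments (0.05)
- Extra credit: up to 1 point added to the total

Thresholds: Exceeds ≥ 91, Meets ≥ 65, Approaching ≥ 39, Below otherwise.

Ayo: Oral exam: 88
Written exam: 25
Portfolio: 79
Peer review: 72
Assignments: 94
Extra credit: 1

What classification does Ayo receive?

Meets

Weighted total:
  Oral exam 88 × 0.15 = 13.2
  Written exam 25 × 0.22 = 5.5
  Portfolio 79 × 0.41 = 32.39
  Peer review 72 × 0.17 = 12.24
  Assignments 94 × 0.05 = 4.7
Sum = 68.03
Extra credit: 68.03 + 1 = 69.03
69.03 is ≥ 65 and < 91 → Meets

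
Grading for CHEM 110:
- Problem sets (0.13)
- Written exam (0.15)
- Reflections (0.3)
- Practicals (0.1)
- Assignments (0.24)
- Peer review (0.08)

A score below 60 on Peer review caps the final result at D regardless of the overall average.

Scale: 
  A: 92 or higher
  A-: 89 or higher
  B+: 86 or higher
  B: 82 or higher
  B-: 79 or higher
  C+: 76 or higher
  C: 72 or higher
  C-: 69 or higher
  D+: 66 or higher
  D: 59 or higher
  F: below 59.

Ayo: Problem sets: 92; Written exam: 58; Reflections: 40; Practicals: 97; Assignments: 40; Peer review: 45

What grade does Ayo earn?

Peer review score 45 < 60: minimum not met.
Weighted total:
  Problem sets 92 × 0.13 = 11.96
  Written exam 58 × 0.15 = 8.7
  Reflections 40 × 0.3 = 12
  Practicals 97 × 0.1 = 9.7
  Assignments 40 × 0.24 = 9.6
  Peer review 45 × 0.08 = 3.6
Sum = 55.56
55.56 would be F; cap at D applies → F.

F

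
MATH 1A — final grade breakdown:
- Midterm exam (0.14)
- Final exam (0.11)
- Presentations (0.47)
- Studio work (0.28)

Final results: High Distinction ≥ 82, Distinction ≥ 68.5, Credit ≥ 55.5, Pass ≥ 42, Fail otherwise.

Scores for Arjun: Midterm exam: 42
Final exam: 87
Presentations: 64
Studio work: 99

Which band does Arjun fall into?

Weighted total:
  Midterm exam 42 × 0.14 = 5.88
  Final exam 87 × 0.11 = 9.57
  Presentations 64 × 0.47 = 30.08
  Studio work 99 × 0.28 = 27.72
Sum = 73.25
73.25 is ≥ 68.5 and < 82 → Distinction

Distinction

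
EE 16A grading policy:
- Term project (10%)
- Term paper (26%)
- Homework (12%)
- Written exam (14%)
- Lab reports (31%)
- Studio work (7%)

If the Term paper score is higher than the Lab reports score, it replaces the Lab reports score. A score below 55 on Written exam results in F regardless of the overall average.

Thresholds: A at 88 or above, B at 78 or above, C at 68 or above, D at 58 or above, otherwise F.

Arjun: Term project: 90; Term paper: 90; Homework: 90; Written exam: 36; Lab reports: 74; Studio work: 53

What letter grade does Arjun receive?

F

Term paper (90) > Lab reports (74), so Lab reports counts as 90.
Written exam score 36 < 55: minimum not met.
Weighted total:
  Term project 90 × 0.1 = 9
  Term paper 90 × 0.26 = 23.4
  Homework 90 × 0.12 = 10.8
  Written exam 36 × 0.14 = 5.04
  Lab reports 90 × 0.31 = 27.9
  Studio work 53 × 0.07 = 3.71
Sum = 79.85
Because the Written exam minimum was not met, the result is F.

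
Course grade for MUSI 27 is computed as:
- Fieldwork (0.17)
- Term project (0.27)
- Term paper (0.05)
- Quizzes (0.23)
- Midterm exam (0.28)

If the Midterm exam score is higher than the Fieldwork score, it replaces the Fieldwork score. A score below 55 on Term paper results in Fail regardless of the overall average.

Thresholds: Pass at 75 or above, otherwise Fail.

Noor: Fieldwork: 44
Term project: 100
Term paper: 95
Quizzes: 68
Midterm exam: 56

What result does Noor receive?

Midterm exam (56) > Fieldwork (44), so Fieldwork counts as 56.
Term paper score 95 ≥ 55: minimum met.
Weighted total:
  Fieldwork 56 × 0.17 = 9.52
  Term project 100 × 0.27 = 27
  Term paper 95 × 0.05 = 4.75
  Quizzes 68 × 0.23 = 15.64
  Midterm exam 56 × 0.28 = 15.68
Sum = 72.59
72.59 < 75 → Fail

Fail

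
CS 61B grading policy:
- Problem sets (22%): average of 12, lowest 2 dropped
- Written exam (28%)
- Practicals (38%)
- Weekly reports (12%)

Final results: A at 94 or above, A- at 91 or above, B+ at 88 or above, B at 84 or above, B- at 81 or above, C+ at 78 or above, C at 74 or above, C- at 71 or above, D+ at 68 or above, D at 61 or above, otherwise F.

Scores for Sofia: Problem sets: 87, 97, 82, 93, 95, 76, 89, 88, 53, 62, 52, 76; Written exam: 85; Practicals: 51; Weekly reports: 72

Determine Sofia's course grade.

Problem sets: drop 52, 53 → average of remaining 10 = 845/10 = 84.5
Weighted total:
  Problem sets 84.5 × 0.22 = 18.59
  Written exam 85 × 0.28 = 23.8
  Practicals 51 × 0.38 = 19.38
  Weekly reports 72 × 0.12 = 8.64
Sum = 70.41
70.41 is ≥ 68 and < 71 → D+

D+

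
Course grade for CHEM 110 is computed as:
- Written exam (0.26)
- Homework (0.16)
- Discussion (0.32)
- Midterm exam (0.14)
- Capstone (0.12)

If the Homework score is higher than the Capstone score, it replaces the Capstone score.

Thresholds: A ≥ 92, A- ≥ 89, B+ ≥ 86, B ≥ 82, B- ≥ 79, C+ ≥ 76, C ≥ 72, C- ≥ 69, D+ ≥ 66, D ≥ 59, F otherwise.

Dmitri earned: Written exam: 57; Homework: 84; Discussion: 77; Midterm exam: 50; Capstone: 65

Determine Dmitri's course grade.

Homework (84) > Capstone (65), so Capstone counts as 84.
Weighted total:
  Written exam 57 × 0.26 = 14.82
  Homework 84 × 0.16 = 13.44
  Discussion 77 × 0.32 = 24.64
  Midterm exam 50 × 0.14 = 7
  Capstone 84 × 0.12 = 10.08
Sum = 69.98
69.98 is ≥ 69 and < 72 → C-

C-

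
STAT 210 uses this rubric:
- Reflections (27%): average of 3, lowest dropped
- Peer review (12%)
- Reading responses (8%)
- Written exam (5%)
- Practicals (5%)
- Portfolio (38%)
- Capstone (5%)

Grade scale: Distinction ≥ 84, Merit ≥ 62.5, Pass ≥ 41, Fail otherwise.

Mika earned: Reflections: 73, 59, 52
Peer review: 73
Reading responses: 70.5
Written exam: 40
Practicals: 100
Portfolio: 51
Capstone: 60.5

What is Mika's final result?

Reflections: drop 52 → average of remaining 2 = 132/2 = 66
Weighted total:
  Reflections 66 × 0.27 = 17.82
  Peer review 73 × 0.12 = 8.76
  Reading responses 70.5 × 0.08 = 5.64
  Written exam 40 × 0.05 = 2
  Practicals 100 × 0.05 = 5
  Portfolio 51 × 0.38 = 19.38
  Capstone 60.5 × 0.05 = 3.025
Sum = 61.625
61.625 is ≥ 41 and < 62.5 → Pass

Pass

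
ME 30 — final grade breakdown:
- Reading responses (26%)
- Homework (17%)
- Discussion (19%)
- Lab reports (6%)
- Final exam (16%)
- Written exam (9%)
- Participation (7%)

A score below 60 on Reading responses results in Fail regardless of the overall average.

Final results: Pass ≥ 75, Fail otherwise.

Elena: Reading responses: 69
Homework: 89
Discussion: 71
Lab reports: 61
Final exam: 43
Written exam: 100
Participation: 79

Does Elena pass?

Fail

Reading responses score 69 ≥ 60: minimum met.
Weighted total:
  Reading responses 69 × 0.26 = 17.94
  Homework 89 × 0.17 = 15.13
  Discussion 71 × 0.19 = 13.49
  Lab reports 61 × 0.06 = 3.66
  Final exam 43 × 0.16 = 6.88
  Written exam 100 × 0.09 = 9
  Participation 79 × 0.07 = 5.53
Sum = 71.63
71.63 < 75 → Fail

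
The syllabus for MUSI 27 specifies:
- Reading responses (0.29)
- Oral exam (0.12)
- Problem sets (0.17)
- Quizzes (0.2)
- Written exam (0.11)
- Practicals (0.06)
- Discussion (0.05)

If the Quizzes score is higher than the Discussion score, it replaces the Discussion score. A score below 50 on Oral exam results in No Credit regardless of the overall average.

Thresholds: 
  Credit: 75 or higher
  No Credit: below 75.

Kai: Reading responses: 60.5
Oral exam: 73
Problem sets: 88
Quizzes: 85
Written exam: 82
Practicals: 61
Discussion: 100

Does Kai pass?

Credit

Quizzes (85) ≤ Discussion (100), so Discussion stays at 100.
Oral exam score 73 ≥ 50: minimum met.
Weighted total:
  Reading responses 60.5 × 0.29 = 17.545
  Oral exam 73 × 0.12 = 8.76
  Problem sets 88 × 0.17 = 14.96
  Quizzes 85 × 0.2 = 17
  Written exam 82 × 0.11 = 9.02
  Practicals 61 × 0.06 = 3.66
  Discussion 100 × 0.05 = 5
Sum = 75.945
75.945 ≥ 75 → Credit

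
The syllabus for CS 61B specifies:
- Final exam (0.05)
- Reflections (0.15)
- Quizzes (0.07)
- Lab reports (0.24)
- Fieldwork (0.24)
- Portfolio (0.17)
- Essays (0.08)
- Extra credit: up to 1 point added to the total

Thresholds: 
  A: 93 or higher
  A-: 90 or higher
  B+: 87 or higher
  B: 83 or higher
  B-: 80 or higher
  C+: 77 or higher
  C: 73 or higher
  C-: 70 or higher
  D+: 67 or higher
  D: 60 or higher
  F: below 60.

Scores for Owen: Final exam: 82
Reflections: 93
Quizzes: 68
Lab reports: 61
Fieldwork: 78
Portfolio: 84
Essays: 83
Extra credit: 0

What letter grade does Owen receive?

C+

Weighted total:
  Final exam 82 × 0.05 = 4.1
  Reflections 93 × 0.15 = 13.95
  Quizzes 68 × 0.07 = 4.76
  Lab reports 61 × 0.24 = 14.64
  Fieldwork 78 × 0.24 = 18.72
  Portfolio 84 × 0.17 = 14.28
  Essays 83 × 0.08 = 6.64
Sum = 77.09
Extra credit: 77.09 + 0 = 77.09
77.09 is ≥ 77 and < 80 → C+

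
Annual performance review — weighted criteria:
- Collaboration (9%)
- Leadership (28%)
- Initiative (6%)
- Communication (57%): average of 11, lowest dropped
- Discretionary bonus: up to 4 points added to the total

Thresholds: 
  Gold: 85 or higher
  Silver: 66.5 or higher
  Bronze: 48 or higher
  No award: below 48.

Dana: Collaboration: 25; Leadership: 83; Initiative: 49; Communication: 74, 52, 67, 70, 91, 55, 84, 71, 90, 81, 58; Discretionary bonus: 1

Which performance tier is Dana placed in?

Communication: drop 52 → average of remaining 10 = 741/10 = 74.1
Weighted total:
  Collaboration 25 × 0.09 = 2.25
  Leadership 83 × 0.28 = 23.24
  Initiative 49 × 0.06 = 2.94
  Communication 74.1 × 0.57 = 42.237
Sum = 70.667
Discretionary bonus: 70.667 + 1 = 71.667
71.667 is ≥ 66.5 and < 85 → Silver

Silver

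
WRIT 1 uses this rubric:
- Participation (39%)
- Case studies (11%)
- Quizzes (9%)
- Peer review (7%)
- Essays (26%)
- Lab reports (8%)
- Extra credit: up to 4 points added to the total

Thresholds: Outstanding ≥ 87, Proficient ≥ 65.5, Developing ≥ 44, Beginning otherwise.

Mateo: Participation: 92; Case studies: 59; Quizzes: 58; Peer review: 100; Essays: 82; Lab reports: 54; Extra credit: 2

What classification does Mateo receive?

Proficient

Weighted total:
  Participation 92 × 0.39 = 35.88
  Case studies 59 × 0.11 = 6.49
  Quizzes 58 × 0.09 = 5.22
  Peer review 100 × 0.07 = 7
  Essays 82 × 0.26 = 21.32
  Lab reports 54 × 0.08 = 4.32
Sum = 80.23
Extra credit: 80.23 + 2 = 82.23
82.23 is ≥ 65.5 and < 87 → Proficient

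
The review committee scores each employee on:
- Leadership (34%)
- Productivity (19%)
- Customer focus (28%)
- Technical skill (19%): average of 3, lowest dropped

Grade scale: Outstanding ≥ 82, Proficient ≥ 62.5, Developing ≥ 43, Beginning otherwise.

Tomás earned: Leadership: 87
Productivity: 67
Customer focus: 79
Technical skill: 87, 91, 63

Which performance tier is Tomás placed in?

Proficient

Technical skill: drop 63 → average of remaining 2 = 178/2 = 89
Weighted total:
  Leadership 87 × 0.34 = 29.58
  Productivity 67 × 0.19 = 12.73
  Customer focus 79 × 0.28 = 22.12
  Technical skill 89 × 0.19 = 16.91
Sum = 81.34
81.34 is ≥ 62.5 and < 82 → Proficient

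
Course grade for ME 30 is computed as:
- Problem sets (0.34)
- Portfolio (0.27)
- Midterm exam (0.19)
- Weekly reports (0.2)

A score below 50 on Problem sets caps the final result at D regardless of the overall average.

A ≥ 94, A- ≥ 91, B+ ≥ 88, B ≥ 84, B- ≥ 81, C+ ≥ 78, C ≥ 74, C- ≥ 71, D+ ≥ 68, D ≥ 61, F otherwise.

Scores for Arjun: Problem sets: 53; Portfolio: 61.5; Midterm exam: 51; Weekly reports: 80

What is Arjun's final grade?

F

Problem sets score 53 ≥ 50: minimum met.
Weighted total:
  Problem sets 53 × 0.34 = 18.02
  Portfolio 61.5 × 0.27 = 16.605
  Midterm exam 51 × 0.19 = 9.69
  Weekly reports 80 × 0.2 = 16
Sum = 60.315
60.315 < 61 → F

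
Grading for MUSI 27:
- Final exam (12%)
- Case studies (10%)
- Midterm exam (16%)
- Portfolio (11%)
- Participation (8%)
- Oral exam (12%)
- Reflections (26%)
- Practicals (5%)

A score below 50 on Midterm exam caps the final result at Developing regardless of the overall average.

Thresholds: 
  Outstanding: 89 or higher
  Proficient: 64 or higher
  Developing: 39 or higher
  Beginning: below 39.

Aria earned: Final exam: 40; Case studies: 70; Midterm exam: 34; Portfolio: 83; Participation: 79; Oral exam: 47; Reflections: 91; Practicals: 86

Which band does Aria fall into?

Developing

Midterm exam score 34 < 50: minimum not met.
Weighted total:
  Final exam 40 × 0.12 = 4.8
  Case studies 70 × 0.1 = 7
  Midterm exam 34 × 0.16 = 5.44
  Portfolio 83 × 0.11 = 9.13
  Participation 79 × 0.08 = 6.32
  Oral exam 47 × 0.12 = 5.64
  Reflections 91 × 0.26 = 23.66
  Practicals 86 × 0.05 = 4.3
Sum = 66.29
66.29 would be Proficient; cap at Developing applies → Developing.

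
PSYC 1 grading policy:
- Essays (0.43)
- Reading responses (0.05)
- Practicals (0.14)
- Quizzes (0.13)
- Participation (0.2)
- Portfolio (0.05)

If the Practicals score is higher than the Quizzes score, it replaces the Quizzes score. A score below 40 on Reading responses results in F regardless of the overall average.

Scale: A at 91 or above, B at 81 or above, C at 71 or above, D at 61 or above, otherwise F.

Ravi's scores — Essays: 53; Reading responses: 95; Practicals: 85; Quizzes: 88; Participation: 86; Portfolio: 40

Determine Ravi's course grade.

Practicals (85) ≤ Quizzes (88), so Quizzes stays at 88.
Reading responses score 95 ≥ 40: minimum met.
Weighted total:
  Essays 53 × 0.43 = 22.79
  Reading responses 95 × 0.05 = 4.75
  Practicals 85 × 0.14 = 11.9
  Quizzes 88 × 0.13 = 11.44
  Participation 86 × 0.2 = 17.2
  Portfolio 40 × 0.05 = 2
Sum = 70.08
70.08 is ≥ 61 and < 71 → D

D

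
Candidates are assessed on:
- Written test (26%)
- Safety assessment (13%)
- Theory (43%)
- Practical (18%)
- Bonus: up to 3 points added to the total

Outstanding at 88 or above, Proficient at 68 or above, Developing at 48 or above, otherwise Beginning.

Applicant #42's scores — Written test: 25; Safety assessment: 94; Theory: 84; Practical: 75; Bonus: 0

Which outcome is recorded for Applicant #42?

Proficient

Weighted total:
  Written test 25 × 0.26 = 6.5
  Safety assessment 94 × 0.13 = 12.22
  Theory 84 × 0.43 = 36.12
  Practical 75 × 0.18 = 13.5
Sum = 68.34
Bonus: 68.34 + 0 = 68.34
68.34 is ≥ 68 and < 88 → Proficient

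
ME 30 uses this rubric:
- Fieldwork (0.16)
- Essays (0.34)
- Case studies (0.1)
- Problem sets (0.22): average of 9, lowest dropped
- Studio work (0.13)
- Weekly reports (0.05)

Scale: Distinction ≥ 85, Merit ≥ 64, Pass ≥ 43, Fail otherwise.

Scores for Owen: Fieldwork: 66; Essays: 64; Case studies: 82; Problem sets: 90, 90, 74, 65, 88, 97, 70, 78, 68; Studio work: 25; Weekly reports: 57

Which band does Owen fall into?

Problem sets: drop 65 → average of remaining 8 = 655/8 = 81.875
Weighted total:
  Fieldwork 66 × 0.16 = 10.56
  Essays 64 × 0.34 = 21.76
  Case studies 82 × 0.1 = 8.2
  Problem sets 81.875 × 0.22 = 18.0125
  Studio work 25 × 0.13 = 3.25
  Weekly reports 57 × 0.05 = 2.85
Sum = 64.6325
64.6325 is ≥ 64 and < 85 → Merit

Merit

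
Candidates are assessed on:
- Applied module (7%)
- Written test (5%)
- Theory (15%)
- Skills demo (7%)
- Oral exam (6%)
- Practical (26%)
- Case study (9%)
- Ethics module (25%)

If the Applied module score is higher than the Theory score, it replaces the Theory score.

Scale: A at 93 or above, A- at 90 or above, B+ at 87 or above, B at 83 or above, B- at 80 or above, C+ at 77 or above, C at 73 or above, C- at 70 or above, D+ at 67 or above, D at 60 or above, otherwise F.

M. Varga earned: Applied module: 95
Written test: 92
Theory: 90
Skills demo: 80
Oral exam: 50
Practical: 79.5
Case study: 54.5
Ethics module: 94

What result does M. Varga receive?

B

Applied module (95) > Theory (90), so Theory counts as 95.
Weighted total:
  Applied module 95 × 0.07 = 6.65
  Written test 92 × 0.05 = 4.6
  Theory 95 × 0.15 = 14.25
  Skills demo 80 × 0.07 = 5.6
  Oral exam 50 × 0.06 = 3
  Practical 79.5 × 0.26 = 20.67
  Case study 54.5 × 0.09 = 4.905
  Ethics module 94 × 0.25 = 23.5
Sum = 83.175
83.175 is ≥ 83 and < 87 → B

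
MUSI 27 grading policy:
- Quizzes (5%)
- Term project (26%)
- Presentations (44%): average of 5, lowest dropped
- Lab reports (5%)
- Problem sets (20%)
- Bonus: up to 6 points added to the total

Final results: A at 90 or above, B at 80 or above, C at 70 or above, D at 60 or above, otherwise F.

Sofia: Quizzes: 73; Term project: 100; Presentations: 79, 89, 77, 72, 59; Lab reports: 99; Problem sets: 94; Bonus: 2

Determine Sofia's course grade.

Presentations: drop 59 → average of remaining 4 = 317/4 = 79.25
Weighted total:
  Quizzes 73 × 0.05 = 3.65
  Term project 100 × 0.26 = 26
  Presentations 79.25 × 0.44 = 34.87
  Lab reports 99 × 0.05 = 4.95
  Problem sets 94 × 0.2 = 18.8
Sum = 88.27
Bonus: 88.27 + 2 = 90.27
90.27 ≥ 90 → A

A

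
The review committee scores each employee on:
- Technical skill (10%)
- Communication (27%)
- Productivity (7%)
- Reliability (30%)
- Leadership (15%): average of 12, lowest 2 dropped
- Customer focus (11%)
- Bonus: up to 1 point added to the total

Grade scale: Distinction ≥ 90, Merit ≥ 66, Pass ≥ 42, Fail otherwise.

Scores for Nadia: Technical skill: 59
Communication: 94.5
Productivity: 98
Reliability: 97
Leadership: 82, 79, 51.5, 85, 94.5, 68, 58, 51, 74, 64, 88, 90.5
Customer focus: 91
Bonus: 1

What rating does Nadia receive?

Distinction

Leadership: drop 51, 51.5 → average of remaining 10 = 783/10 = 78.3
Weighted total:
  Technical skill 59 × 0.1 = 5.9
  Communication 94.5 × 0.27 = 25.515
  Productivity 98 × 0.07 = 6.86
  Reliability 97 × 0.3 = 29.1
  Leadership 78.3 × 0.15 = 11.745
  Customer focus 91 × 0.11 = 10.01
Sum = 89.13
Bonus: 89.13 + 1 = 90.13
90.13 ≥ 90 → Distinction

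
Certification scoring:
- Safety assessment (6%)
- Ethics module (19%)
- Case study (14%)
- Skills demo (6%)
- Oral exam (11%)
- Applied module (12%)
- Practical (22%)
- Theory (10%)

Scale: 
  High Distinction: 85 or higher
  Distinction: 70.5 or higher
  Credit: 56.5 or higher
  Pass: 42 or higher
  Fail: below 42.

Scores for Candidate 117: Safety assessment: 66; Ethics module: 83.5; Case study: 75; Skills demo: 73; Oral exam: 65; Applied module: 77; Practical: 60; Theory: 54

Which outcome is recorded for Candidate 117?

Weighted total:
  Safety assessment 66 × 0.06 = 3.96
  Ethics module 83.5 × 0.19 = 15.865
  Case study 75 × 0.14 = 10.5
  Skills demo 73 × 0.06 = 4.38
  Oral exam 65 × 0.11 = 7.15
  Applied module 77 × 0.12 = 9.24
  Practical 60 × 0.22 = 13.2
  Theory 54 × 0.1 = 5.4
Sum = 69.695
69.695 is ≥ 56.5 and < 70.5 → Credit

Credit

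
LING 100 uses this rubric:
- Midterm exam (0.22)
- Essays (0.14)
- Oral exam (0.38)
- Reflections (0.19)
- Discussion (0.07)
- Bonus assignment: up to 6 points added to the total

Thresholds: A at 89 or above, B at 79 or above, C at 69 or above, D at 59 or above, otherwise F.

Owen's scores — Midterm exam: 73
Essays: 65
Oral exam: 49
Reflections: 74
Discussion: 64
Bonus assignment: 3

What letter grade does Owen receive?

D

Weighted total:
  Midterm exam 73 × 0.22 = 16.06
  Essays 65 × 0.14 = 9.1
  Oral exam 49 × 0.38 = 18.62
  Reflections 74 × 0.19 = 14.06
  Discussion 64 × 0.07 = 4.48
Sum = 62.32
Bonus assignment: 62.32 + 3 = 65.32
65.32 is ≥ 59 and < 69 → D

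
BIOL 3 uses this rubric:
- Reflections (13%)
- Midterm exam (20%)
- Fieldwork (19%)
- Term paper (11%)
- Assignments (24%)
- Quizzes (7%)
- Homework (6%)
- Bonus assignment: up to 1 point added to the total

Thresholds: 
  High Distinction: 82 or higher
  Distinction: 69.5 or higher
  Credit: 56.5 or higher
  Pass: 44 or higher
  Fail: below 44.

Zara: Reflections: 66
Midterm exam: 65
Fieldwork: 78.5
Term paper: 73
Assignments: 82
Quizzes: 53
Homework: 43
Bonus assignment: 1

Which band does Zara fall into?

Weighted total:
  Reflections 66 × 0.13 = 8.58
  Midterm exam 65 × 0.2 = 13
  Fieldwork 78.5 × 0.19 = 14.915
  Term paper 73 × 0.11 = 8.03
  Assignments 82 × 0.24 = 19.68
  Quizzes 53 × 0.07 = 3.71
  Homework 43 × 0.06 = 2.58
Sum = 70.495
Bonus assignment: 70.495 + 1 = 71.495
71.495 is ≥ 69.5 and < 82 → Distinction

Distinction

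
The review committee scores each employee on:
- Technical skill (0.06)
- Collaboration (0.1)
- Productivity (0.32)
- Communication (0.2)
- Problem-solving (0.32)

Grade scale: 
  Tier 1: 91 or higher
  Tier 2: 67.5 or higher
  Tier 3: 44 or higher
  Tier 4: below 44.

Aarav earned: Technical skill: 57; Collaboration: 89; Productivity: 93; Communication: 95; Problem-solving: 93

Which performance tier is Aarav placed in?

Weighted total:
  Technical skill 57 × 0.06 = 3.42
  Collaboration 89 × 0.1 = 8.9
  Productivity 93 × 0.32 = 29.76
  Communication 95 × 0.2 = 19
  Problem-solving 93 × 0.32 = 29.76
Sum = 90.84
90.84 is ≥ 67.5 and < 91 → Tier 2

Tier 2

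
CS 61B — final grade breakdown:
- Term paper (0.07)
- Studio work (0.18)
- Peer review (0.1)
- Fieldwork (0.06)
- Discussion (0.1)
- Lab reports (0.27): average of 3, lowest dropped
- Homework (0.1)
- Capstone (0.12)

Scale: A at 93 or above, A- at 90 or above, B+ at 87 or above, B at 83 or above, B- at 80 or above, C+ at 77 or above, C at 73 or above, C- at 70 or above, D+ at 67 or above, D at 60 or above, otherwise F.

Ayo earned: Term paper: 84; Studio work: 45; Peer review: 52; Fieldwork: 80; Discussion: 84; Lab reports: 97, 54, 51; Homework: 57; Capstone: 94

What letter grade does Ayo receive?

Lab reports: drop 51 → average of remaining 2 = 151/2 = 75.5
Weighted total:
  Term paper 84 × 0.07 = 5.88
  Studio work 45 × 0.18 = 8.1
  Peer review 52 × 0.1 = 5.2
  Fieldwork 80 × 0.06 = 4.8
  Discussion 84 × 0.1 = 8.4
  Lab reports 75.5 × 0.27 = 20.385
  Homework 57 × 0.1 = 5.7
  Capstone 94 × 0.12 = 11.28
Sum = 69.745
69.745 is ≥ 67 and < 70 → D+

D+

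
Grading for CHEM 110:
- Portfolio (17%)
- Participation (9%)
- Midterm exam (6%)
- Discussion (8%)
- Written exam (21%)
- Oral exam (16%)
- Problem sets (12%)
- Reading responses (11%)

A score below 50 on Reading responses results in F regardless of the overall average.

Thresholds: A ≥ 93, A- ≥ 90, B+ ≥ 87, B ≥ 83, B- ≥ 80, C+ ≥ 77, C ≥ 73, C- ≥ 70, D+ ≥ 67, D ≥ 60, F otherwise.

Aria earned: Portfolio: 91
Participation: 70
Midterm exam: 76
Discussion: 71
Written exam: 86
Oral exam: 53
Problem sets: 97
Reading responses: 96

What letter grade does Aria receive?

B-

Reading responses score 96 ≥ 50: minimum met.
Weighted total:
  Portfolio 91 × 0.17 = 15.47
  Participation 70 × 0.09 = 6.3
  Midterm exam 76 × 0.06 = 4.56
  Discussion 71 × 0.08 = 5.68
  Written exam 86 × 0.21 = 18.06
  Oral exam 53 × 0.16 = 8.48
  Problem sets 97 × 0.12 = 11.64
  Reading responses 96 × 0.11 = 10.56
Sum = 80.75
80.75 is ≥ 80 and < 83 → B-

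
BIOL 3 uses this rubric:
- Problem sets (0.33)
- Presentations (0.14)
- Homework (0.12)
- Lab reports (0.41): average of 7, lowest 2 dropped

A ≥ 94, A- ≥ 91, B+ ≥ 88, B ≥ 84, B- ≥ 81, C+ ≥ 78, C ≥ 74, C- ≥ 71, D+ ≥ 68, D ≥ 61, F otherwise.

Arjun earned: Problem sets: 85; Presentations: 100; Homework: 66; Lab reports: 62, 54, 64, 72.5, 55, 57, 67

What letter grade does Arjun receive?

C

Lab reports: drop 54, 55 → average of remaining 5 = 322.5/5 = 64.5
Weighted total:
  Problem sets 85 × 0.33 = 28.05
  Presentations 100 × 0.14 = 14
  Homework 66 × 0.12 = 7.92
  Lab reports 64.5 × 0.41 = 26.445
Sum = 76.415
76.415 is ≥ 74 and < 78 → C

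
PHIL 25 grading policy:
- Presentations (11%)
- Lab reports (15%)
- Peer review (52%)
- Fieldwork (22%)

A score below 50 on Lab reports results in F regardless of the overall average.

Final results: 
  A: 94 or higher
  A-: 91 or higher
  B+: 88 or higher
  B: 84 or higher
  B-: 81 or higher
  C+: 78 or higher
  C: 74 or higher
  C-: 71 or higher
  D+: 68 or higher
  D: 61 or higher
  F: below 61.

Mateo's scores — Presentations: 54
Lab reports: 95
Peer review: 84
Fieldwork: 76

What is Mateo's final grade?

Lab reports score 95 ≥ 50: minimum met.
Weighted total:
  Presentations 54 × 0.11 = 5.94
  Lab reports 95 × 0.15 = 14.25
  Peer review 84 × 0.52 = 43.68
  Fieldwork 76 × 0.22 = 16.72
Sum = 80.59
80.59 is ≥ 78 and < 81 → C+

C+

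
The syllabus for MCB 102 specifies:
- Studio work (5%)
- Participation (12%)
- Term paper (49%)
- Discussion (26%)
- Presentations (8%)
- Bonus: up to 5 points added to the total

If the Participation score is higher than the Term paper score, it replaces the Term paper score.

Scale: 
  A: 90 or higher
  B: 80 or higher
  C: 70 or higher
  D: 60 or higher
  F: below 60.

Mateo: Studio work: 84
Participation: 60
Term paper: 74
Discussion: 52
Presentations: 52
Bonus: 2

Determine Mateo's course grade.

Participation (60) ≤ Term paper (74), so Term paper stays at 74.
Weighted total:
  Studio work 84 × 0.05 = 4.2
  Participation 60 × 0.12 = 7.2
  Term paper 74 × 0.49 = 36.26
  Discussion 52 × 0.26 = 13.52
  Presentations 52 × 0.08 = 4.16
Sum = 65.34
Bonus: 65.34 + 2 = 67.34
67.34 is ≥ 60 and < 70 → D

D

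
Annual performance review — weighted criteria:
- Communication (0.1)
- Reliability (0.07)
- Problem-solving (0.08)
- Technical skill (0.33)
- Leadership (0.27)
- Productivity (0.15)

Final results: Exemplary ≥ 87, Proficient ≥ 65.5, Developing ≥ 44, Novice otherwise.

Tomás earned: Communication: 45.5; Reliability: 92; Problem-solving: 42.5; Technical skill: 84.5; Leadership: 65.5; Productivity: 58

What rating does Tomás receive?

Weighted total:
  Communication 45.5 × 0.1 = 4.55
  Reliability 92 × 0.07 = 6.44
  Problem-solving 42.5 × 0.08 = 3.4
  Technical skill 84.5 × 0.33 = 27.885
  Leadership 65.5 × 0.27 = 17.685
  Productivity 58 × 0.15 = 8.7
Sum = 68.66
68.66 is ≥ 65.5 and < 87 → Proficient

Proficient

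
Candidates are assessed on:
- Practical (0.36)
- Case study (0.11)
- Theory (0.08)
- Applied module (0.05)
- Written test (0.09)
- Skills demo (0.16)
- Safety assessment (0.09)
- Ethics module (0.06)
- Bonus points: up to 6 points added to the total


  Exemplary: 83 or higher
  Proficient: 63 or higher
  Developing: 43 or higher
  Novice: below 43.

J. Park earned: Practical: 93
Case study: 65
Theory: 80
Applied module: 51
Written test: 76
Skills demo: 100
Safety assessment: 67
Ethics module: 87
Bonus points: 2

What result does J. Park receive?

Exemplary

Weighted total:
  Practical 93 × 0.36 = 33.48
  Case study 65 × 0.11 = 7.15
  Theory 80 × 0.08 = 6.4
  Applied module 51 × 0.05 = 2.55
  Written test 76 × 0.09 = 6.84
  Skills demo 100 × 0.16 = 16
  Safety assessment 67 × 0.09 = 6.03
  Ethics module 87 × 0.06 = 5.22
Sum = 83.67
Bonus points: 83.67 + 2 = 85.67
85.67 ≥ 83 → Exemplary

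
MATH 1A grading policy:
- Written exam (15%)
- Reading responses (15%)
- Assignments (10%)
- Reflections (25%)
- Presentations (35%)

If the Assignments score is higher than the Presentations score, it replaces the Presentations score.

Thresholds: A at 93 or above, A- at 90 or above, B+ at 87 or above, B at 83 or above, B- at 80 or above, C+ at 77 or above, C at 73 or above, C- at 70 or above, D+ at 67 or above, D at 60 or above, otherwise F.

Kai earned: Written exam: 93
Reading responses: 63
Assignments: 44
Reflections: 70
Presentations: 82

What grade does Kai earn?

C

Assignments (44) ≤ Presentations (82), so Presentations stays at 82.
Weighted total:
  Written exam 93 × 0.15 = 13.95
  Reading responses 63 × 0.15 = 9.45
  Assignments 44 × 0.1 = 4.4
  Reflections 70 × 0.25 = 17.5
  Presentations 82 × 0.35 = 28.7
Sum = 74
74 is ≥ 73 and < 77 → C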